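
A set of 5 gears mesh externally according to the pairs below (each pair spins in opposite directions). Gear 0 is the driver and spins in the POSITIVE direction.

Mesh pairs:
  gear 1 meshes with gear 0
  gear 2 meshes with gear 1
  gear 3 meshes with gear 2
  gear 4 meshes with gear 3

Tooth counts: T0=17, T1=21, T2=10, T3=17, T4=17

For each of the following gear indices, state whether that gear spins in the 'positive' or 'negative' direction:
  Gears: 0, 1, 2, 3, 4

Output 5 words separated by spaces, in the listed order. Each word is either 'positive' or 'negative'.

Gear 0 (driver): positive (depth 0)
  gear 1: meshes with gear 0 -> depth 1 -> negative (opposite of gear 0)
  gear 2: meshes with gear 1 -> depth 2 -> positive (opposite of gear 1)
  gear 3: meshes with gear 2 -> depth 3 -> negative (opposite of gear 2)
  gear 4: meshes with gear 3 -> depth 4 -> positive (opposite of gear 3)
Queried indices 0, 1, 2, 3, 4 -> positive, negative, positive, negative, positive

Answer: positive negative positive negative positive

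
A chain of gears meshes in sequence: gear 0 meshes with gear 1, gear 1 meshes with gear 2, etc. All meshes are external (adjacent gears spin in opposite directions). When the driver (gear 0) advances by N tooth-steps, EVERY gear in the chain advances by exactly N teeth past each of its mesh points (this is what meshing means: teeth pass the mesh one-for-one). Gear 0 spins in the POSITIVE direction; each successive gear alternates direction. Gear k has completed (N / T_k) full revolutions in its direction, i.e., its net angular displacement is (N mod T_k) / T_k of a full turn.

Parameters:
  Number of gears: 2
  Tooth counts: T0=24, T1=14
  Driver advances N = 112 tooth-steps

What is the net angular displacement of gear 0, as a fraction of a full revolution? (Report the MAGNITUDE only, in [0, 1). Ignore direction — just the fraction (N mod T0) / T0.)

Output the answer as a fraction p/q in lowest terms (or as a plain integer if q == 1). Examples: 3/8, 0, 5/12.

Answer: 2/3

Derivation:
Chain of 2 gears, tooth counts: [24, 14]
  gear 0: T0=24, direction=positive, advance = 112 mod 24 = 16 teeth = 16/24 turn
  gear 1: T1=14, direction=negative, advance = 112 mod 14 = 0 teeth = 0/14 turn
Gear 0: 112 mod 24 = 16
Fraction = 16 / 24 = 2/3 (gcd(16,24)=8) = 2/3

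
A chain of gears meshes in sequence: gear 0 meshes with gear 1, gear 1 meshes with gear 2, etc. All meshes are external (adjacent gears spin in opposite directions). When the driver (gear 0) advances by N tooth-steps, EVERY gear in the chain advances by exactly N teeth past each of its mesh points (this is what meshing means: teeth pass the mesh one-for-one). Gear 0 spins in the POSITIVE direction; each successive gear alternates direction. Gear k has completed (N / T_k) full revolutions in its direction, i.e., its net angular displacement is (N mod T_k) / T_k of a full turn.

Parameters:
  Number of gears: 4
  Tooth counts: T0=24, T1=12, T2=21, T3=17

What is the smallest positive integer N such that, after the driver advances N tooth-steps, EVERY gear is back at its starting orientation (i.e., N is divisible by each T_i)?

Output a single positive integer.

Answer: 2856

Derivation:
Gear k returns to start when N is a multiple of T_k.
All gears at start simultaneously when N is a common multiple of [24, 12, 21, 17]; the smallest such N is lcm(24, 12, 21, 17).
Start: lcm = T0 = 24
Fold in T1=12: gcd(24, 12) = 12; lcm(24, 12) = 24 * 12 / 12 = 288 / 12 = 24
Fold in T2=21: gcd(24, 21) = 3; lcm(24, 21) = 24 * 21 / 3 = 504 / 3 = 168
Fold in T3=17: gcd(168, 17) = 1; lcm(168, 17) = 168 * 17 / 1 = 2856 / 1 = 2856
Full cycle length = 2856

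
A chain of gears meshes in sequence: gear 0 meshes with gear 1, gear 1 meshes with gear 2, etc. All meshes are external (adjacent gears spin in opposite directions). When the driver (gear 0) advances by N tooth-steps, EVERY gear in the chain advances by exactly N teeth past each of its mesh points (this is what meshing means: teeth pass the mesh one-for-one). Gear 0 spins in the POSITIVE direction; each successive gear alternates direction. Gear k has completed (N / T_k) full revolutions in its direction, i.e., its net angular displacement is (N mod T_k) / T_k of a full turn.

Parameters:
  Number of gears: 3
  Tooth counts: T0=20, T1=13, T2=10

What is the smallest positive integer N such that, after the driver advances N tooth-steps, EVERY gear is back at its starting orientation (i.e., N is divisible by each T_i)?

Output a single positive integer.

Answer: 260

Derivation:
Gear k returns to start when N is a multiple of T_k.
All gears at start simultaneously when N is a common multiple of [20, 13, 10]; the smallest such N is lcm(20, 13, 10).
Start: lcm = T0 = 20
Fold in T1=13: gcd(20, 13) = 1; lcm(20, 13) = 20 * 13 / 1 = 260 / 1 = 260
Fold in T2=10: gcd(260, 10) = 10; lcm(260, 10) = 260 * 10 / 10 = 2600 / 10 = 260
Full cycle length = 260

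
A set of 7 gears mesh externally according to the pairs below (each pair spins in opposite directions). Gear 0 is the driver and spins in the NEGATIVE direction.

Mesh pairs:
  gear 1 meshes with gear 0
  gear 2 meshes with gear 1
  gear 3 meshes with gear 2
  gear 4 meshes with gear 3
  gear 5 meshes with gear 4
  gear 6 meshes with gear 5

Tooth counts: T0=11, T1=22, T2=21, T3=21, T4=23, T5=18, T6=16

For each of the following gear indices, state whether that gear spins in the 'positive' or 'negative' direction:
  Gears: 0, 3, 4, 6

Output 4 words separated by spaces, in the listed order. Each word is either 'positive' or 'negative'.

Gear 0 (driver): negative (depth 0)
  gear 1: meshes with gear 0 -> depth 1 -> positive (opposite of gear 0)
  gear 2: meshes with gear 1 -> depth 2 -> negative (opposite of gear 1)
  gear 3: meshes with gear 2 -> depth 3 -> positive (opposite of gear 2)
  gear 4: meshes with gear 3 -> depth 4 -> negative (opposite of gear 3)
  gear 5: meshes with gear 4 -> depth 5 -> positive (opposite of gear 4)
  gear 6: meshes with gear 5 -> depth 6 -> negative (opposite of gear 5)
Queried indices 0, 3, 4, 6 -> negative, positive, negative, negative

Answer: negative positive negative negative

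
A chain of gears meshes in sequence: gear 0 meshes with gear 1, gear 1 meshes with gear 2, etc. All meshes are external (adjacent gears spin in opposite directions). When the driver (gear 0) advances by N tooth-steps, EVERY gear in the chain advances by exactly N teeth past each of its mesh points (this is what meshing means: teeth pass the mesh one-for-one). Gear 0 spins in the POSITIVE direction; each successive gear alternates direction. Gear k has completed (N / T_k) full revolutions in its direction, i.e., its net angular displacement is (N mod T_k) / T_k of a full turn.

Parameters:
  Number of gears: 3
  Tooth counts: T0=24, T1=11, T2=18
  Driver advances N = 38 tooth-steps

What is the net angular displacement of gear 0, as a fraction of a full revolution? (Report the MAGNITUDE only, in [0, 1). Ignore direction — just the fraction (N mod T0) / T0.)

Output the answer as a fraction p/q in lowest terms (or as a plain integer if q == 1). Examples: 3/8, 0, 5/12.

Chain of 3 gears, tooth counts: [24, 11, 18]
  gear 0: T0=24, direction=positive, advance = 38 mod 24 = 14 teeth = 14/24 turn
  gear 1: T1=11, direction=negative, advance = 38 mod 11 = 5 teeth = 5/11 turn
  gear 2: T2=18, direction=positive, advance = 38 mod 18 = 2 teeth = 2/18 turn
Gear 0: 38 mod 24 = 14
Fraction = 14 / 24 = 7/12 (gcd(14,24)=2) = 7/12

Answer: 7/12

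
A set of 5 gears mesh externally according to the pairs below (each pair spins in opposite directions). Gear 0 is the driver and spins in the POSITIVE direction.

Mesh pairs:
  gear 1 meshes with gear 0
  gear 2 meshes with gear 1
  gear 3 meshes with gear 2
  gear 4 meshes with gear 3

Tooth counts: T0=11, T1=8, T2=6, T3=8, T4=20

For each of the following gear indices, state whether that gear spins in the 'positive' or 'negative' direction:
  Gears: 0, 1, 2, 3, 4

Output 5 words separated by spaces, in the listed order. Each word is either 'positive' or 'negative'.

Gear 0 (driver): positive (depth 0)
  gear 1: meshes with gear 0 -> depth 1 -> negative (opposite of gear 0)
  gear 2: meshes with gear 1 -> depth 2 -> positive (opposite of gear 1)
  gear 3: meshes with gear 2 -> depth 3 -> negative (opposite of gear 2)
  gear 4: meshes with gear 3 -> depth 4 -> positive (opposite of gear 3)
Queried indices 0, 1, 2, 3, 4 -> positive, negative, positive, negative, positive

Answer: positive negative positive negative positive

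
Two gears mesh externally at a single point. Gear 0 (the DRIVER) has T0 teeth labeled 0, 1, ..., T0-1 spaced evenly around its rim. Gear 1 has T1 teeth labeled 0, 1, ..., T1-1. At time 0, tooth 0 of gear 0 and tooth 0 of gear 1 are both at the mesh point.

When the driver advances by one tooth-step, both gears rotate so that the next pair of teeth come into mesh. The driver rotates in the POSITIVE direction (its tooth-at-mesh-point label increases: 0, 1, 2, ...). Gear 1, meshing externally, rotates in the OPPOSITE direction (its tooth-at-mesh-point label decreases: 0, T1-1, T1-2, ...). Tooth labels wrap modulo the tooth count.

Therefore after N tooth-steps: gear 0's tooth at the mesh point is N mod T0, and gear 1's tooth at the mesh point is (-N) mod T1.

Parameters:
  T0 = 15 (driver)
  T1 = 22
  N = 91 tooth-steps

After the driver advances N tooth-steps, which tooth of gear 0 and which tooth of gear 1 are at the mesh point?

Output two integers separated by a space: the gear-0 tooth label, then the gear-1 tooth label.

Gear 0 (driver, T0=15): tooth at mesh = N mod T0
  91 = 6 * 15 + 1, so 91 mod 15 = 1
  gear 0 tooth = 1
Gear 1 (driven, T1=22): tooth at mesh = (-N) mod T1
  91 = 4 * 22 + 3, so 91 mod 22 = 3
  (-91) mod 22 = (-3) mod 22 = 22 - 3 = 19
Mesh after 91 steps: gear-0 tooth 1 meets gear-1 tooth 19

Answer: 1 19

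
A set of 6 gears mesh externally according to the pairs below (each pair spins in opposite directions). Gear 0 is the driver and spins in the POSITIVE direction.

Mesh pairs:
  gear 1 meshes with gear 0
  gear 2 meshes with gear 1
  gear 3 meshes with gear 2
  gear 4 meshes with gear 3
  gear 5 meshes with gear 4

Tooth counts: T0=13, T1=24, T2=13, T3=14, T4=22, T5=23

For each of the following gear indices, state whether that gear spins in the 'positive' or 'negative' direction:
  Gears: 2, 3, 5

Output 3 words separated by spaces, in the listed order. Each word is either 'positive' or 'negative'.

Gear 0 (driver): positive (depth 0)
  gear 1: meshes with gear 0 -> depth 1 -> negative (opposite of gear 0)
  gear 2: meshes with gear 1 -> depth 2 -> positive (opposite of gear 1)
  gear 3: meshes with gear 2 -> depth 3 -> negative (opposite of gear 2)
  gear 4: meshes with gear 3 -> depth 4 -> positive (opposite of gear 3)
  gear 5: meshes with gear 4 -> depth 5 -> negative (opposite of gear 4)
Queried indices 2, 3, 5 -> positive, negative, negative

Answer: positive negative negative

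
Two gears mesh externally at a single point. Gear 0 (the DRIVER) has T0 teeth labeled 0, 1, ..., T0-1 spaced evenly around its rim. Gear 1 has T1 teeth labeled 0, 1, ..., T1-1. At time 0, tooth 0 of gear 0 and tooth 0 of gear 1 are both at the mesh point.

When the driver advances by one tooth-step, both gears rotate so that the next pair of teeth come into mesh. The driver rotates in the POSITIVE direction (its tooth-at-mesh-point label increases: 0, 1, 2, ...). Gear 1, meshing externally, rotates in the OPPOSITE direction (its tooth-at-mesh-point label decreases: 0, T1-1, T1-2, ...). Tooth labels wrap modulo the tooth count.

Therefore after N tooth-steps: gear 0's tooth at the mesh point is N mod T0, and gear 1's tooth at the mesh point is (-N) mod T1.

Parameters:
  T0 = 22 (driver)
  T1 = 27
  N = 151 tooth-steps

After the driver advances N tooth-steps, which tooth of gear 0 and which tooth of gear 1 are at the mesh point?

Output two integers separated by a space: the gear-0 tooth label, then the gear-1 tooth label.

Answer: 19 11

Derivation:
Gear 0 (driver, T0=22): tooth at mesh = N mod T0
  151 = 6 * 22 + 19, so 151 mod 22 = 19
  gear 0 tooth = 19
Gear 1 (driven, T1=27): tooth at mesh = (-N) mod T1
  151 = 5 * 27 + 16, so 151 mod 27 = 16
  (-151) mod 27 = (-16) mod 27 = 27 - 16 = 11
Mesh after 151 steps: gear-0 tooth 19 meets gear-1 tooth 11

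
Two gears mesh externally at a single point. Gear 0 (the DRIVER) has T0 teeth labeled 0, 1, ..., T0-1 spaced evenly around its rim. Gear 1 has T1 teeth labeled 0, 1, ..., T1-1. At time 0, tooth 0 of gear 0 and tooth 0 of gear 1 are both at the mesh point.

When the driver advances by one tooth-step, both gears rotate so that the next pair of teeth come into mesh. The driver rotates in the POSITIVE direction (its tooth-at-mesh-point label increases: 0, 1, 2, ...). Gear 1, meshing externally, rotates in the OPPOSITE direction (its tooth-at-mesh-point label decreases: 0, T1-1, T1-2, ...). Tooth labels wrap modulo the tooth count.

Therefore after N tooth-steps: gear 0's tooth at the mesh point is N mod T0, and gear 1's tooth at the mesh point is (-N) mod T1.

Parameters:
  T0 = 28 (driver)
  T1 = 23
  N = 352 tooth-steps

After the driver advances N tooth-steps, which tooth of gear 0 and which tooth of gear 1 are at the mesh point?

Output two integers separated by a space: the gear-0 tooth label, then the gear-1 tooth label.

Gear 0 (driver, T0=28): tooth at mesh = N mod T0
  352 = 12 * 28 + 16, so 352 mod 28 = 16
  gear 0 tooth = 16
Gear 1 (driven, T1=23): tooth at mesh = (-N) mod T1
  352 = 15 * 23 + 7, so 352 mod 23 = 7
  (-352) mod 23 = (-7) mod 23 = 23 - 7 = 16
Mesh after 352 steps: gear-0 tooth 16 meets gear-1 tooth 16

Answer: 16 16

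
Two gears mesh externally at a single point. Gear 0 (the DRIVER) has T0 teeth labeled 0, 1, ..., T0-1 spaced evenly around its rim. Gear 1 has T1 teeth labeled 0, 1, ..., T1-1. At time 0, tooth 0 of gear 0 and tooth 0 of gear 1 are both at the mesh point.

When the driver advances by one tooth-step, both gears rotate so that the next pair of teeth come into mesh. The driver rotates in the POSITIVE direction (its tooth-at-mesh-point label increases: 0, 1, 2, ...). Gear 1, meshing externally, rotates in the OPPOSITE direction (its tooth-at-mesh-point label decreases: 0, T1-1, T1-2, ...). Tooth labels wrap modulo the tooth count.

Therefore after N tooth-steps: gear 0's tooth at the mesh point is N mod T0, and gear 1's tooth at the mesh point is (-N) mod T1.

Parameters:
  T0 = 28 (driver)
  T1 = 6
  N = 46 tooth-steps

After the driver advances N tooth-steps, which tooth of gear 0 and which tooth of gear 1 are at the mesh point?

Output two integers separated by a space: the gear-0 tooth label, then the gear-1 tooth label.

Answer: 18 2

Derivation:
Gear 0 (driver, T0=28): tooth at mesh = N mod T0
  46 = 1 * 28 + 18, so 46 mod 28 = 18
  gear 0 tooth = 18
Gear 1 (driven, T1=6): tooth at mesh = (-N) mod T1
  46 = 7 * 6 + 4, so 46 mod 6 = 4
  (-46) mod 6 = (-4) mod 6 = 6 - 4 = 2
Mesh after 46 steps: gear-0 tooth 18 meets gear-1 tooth 2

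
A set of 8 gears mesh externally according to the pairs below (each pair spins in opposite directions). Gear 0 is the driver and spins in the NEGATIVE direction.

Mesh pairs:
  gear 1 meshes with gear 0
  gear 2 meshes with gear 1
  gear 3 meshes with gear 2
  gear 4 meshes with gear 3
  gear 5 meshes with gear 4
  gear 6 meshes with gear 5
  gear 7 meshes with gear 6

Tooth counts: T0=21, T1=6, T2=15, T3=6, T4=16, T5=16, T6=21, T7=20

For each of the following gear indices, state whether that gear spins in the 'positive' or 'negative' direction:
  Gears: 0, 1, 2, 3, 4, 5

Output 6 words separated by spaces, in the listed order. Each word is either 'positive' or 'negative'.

Answer: negative positive negative positive negative positive

Derivation:
Gear 0 (driver): negative (depth 0)
  gear 1: meshes with gear 0 -> depth 1 -> positive (opposite of gear 0)
  gear 2: meshes with gear 1 -> depth 2 -> negative (opposite of gear 1)
  gear 3: meshes with gear 2 -> depth 3 -> positive (opposite of gear 2)
  gear 4: meshes with gear 3 -> depth 4 -> negative (opposite of gear 3)
  gear 5: meshes with gear 4 -> depth 5 -> positive (opposite of gear 4)
  gear 6: meshes with gear 5 -> depth 6 -> negative (opposite of gear 5)
  gear 7: meshes with gear 6 -> depth 7 -> positive (opposite of gear 6)
Queried indices 0, 1, 2, 3, 4, 5 -> negative, positive, negative, positive, negative, positive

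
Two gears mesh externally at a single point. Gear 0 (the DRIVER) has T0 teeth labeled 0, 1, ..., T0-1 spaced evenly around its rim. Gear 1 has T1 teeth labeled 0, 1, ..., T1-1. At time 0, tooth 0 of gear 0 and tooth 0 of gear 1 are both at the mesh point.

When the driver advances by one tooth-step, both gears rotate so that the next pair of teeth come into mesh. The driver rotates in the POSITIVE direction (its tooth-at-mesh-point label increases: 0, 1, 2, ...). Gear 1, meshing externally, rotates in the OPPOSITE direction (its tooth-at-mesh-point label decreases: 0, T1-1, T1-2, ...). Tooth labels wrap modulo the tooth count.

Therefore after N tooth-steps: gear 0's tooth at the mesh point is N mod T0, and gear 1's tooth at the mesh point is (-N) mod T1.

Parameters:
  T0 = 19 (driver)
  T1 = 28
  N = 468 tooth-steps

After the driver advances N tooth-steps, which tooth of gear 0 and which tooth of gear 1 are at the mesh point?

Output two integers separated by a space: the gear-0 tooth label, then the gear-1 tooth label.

Gear 0 (driver, T0=19): tooth at mesh = N mod T0
  468 = 24 * 19 + 12, so 468 mod 19 = 12
  gear 0 tooth = 12
Gear 1 (driven, T1=28): tooth at mesh = (-N) mod T1
  468 = 16 * 28 + 20, so 468 mod 28 = 20
  (-468) mod 28 = (-20) mod 28 = 28 - 20 = 8
Mesh after 468 steps: gear-0 tooth 12 meets gear-1 tooth 8

Answer: 12 8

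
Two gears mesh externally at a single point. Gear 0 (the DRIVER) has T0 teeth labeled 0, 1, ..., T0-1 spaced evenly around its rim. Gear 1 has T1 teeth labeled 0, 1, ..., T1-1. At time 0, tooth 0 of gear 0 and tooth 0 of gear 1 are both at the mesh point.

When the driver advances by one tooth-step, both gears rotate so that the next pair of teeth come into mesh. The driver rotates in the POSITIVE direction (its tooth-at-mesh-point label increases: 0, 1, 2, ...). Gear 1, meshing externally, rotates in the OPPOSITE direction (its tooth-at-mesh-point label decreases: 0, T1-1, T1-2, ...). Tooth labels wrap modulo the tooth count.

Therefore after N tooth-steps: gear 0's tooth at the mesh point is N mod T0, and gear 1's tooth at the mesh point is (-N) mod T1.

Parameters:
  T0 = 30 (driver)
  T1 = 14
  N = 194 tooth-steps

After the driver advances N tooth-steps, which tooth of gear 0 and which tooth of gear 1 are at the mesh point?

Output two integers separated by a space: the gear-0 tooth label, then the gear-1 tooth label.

Gear 0 (driver, T0=30): tooth at mesh = N mod T0
  194 = 6 * 30 + 14, so 194 mod 30 = 14
  gear 0 tooth = 14
Gear 1 (driven, T1=14): tooth at mesh = (-N) mod T1
  194 = 13 * 14 + 12, so 194 mod 14 = 12
  (-194) mod 14 = (-12) mod 14 = 14 - 12 = 2
Mesh after 194 steps: gear-0 tooth 14 meets gear-1 tooth 2

Answer: 14 2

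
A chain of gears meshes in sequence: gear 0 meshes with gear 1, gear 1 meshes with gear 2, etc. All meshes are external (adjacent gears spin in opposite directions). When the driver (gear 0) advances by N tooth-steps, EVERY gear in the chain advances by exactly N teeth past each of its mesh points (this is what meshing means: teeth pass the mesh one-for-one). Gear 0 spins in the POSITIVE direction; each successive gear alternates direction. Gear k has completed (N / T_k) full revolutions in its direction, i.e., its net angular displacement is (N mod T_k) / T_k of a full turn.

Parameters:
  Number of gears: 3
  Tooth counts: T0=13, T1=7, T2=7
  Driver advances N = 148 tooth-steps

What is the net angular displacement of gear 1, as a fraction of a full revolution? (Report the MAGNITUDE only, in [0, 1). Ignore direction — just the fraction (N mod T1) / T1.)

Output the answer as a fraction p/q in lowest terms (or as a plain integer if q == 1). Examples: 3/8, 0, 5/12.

Chain of 3 gears, tooth counts: [13, 7, 7]
  gear 0: T0=13, direction=positive, advance = 148 mod 13 = 5 teeth = 5/13 turn
  gear 1: T1=7, direction=negative, advance = 148 mod 7 = 1 teeth = 1/7 turn
  gear 2: T2=7, direction=positive, advance = 148 mod 7 = 1 teeth = 1/7 turn
Gear 1: 148 mod 7 = 1
Fraction = 1 / 7 = 1/7 (gcd(1,7)=1) = 1/7

Answer: 1/7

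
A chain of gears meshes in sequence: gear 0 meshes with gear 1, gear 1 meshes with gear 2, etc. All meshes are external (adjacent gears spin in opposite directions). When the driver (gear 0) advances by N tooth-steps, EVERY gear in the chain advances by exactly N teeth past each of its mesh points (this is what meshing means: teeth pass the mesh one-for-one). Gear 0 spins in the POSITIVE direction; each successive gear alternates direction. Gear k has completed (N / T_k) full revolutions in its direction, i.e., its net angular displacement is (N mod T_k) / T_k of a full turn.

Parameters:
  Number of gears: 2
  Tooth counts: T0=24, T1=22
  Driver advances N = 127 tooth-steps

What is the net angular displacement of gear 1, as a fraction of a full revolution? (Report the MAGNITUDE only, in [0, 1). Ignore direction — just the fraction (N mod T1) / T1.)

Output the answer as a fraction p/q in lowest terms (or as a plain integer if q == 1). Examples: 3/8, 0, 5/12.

Chain of 2 gears, tooth counts: [24, 22]
  gear 0: T0=24, direction=positive, advance = 127 mod 24 = 7 teeth = 7/24 turn
  gear 1: T1=22, direction=negative, advance = 127 mod 22 = 17 teeth = 17/22 turn
Gear 1: 127 mod 22 = 17
Fraction = 17 / 22 = 17/22 (gcd(17,22)=1) = 17/22

Answer: 17/22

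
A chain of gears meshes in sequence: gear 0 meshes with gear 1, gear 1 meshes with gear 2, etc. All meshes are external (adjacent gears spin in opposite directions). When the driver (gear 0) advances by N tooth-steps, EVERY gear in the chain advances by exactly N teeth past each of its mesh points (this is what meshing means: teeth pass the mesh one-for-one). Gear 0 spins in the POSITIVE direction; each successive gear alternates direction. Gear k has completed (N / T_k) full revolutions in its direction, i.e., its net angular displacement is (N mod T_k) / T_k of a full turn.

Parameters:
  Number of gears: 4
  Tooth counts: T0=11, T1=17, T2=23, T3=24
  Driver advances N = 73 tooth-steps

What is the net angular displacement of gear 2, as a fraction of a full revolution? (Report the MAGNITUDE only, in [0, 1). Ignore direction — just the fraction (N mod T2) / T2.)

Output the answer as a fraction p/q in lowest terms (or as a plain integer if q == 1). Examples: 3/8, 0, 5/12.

Answer: 4/23

Derivation:
Chain of 4 gears, tooth counts: [11, 17, 23, 24]
  gear 0: T0=11, direction=positive, advance = 73 mod 11 = 7 teeth = 7/11 turn
  gear 1: T1=17, direction=negative, advance = 73 mod 17 = 5 teeth = 5/17 turn
  gear 2: T2=23, direction=positive, advance = 73 mod 23 = 4 teeth = 4/23 turn
  gear 3: T3=24, direction=negative, advance = 73 mod 24 = 1 teeth = 1/24 turn
Gear 2: 73 mod 23 = 4
Fraction = 4 / 23 = 4/23 (gcd(4,23)=1) = 4/23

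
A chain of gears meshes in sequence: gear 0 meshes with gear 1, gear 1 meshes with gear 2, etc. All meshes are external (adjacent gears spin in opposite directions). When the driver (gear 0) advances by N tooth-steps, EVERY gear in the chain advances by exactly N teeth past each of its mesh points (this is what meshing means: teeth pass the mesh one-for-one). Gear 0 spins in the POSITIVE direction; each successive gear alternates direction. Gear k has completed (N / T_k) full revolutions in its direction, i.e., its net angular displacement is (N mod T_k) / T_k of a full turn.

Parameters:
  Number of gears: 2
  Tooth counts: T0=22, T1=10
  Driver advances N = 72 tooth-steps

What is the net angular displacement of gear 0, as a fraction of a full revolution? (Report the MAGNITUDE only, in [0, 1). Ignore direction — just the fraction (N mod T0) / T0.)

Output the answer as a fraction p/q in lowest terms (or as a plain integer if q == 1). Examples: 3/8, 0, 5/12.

Chain of 2 gears, tooth counts: [22, 10]
  gear 0: T0=22, direction=positive, advance = 72 mod 22 = 6 teeth = 6/22 turn
  gear 1: T1=10, direction=negative, advance = 72 mod 10 = 2 teeth = 2/10 turn
Gear 0: 72 mod 22 = 6
Fraction = 6 / 22 = 3/11 (gcd(6,22)=2) = 3/11

Answer: 3/11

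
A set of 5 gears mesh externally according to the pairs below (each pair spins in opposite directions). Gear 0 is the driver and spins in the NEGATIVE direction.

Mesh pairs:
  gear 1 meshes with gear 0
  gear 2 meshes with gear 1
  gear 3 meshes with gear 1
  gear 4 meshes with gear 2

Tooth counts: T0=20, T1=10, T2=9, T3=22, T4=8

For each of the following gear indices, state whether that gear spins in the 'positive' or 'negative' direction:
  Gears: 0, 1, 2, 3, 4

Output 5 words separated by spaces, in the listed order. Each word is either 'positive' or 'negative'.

Gear 0 (driver): negative (depth 0)
  gear 1: meshes with gear 0 -> depth 1 -> positive (opposite of gear 0)
  gear 2: meshes with gear 1 -> depth 2 -> negative (opposite of gear 1)
  gear 3: meshes with gear 1 -> depth 2 -> negative (opposite of gear 1)
  gear 4: meshes with gear 2 -> depth 3 -> positive (opposite of gear 2)
Queried indices 0, 1, 2, 3, 4 -> negative, positive, negative, negative, positive

Answer: negative positive negative negative positive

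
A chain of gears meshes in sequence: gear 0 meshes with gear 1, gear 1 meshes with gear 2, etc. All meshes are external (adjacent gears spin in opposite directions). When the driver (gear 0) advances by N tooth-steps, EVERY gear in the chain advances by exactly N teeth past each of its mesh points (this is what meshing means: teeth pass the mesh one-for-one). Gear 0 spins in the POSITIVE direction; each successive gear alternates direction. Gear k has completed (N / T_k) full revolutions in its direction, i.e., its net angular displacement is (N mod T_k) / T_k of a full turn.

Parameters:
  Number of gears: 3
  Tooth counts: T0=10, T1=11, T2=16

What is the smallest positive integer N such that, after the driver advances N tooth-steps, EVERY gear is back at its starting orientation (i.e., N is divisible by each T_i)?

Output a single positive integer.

Gear k returns to start when N is a multiple of T_k.
All gears at start simultaneously when N is a common multiple of [10, 11, 16]; the smallest such N is lcm(10, 11, 16).
Start: lcm = T0 = 10
Fold in T1=11: gcd(10, 11) = 1; lcm(10, 11) = 10 * 11 / 1 = 110 / 1 = 110
Fold in T2=16: gcd(110, 16) = 2; lcm(110, 16) = 110 * 16 / 2 = 1760 / 2 = 880
Full cycle length = 880

Answer: 880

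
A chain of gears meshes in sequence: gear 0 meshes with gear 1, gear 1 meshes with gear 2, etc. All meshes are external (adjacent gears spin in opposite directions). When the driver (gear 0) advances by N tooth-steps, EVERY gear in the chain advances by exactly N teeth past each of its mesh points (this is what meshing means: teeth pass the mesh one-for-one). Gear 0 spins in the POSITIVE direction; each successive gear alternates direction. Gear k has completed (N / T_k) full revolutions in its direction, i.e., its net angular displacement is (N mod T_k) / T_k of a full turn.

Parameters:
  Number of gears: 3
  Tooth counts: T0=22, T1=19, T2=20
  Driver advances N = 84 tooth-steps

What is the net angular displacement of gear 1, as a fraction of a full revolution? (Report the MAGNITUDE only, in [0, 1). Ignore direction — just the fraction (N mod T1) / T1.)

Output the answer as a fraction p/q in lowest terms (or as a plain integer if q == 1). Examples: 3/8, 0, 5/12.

Chain of 3 gears, tooth counts: [22, 19, 20]
  gear 0: T0=22, direction=positive, advance = 84 mod 22 = 18 teeth = 18/22 turn
  gear 1: T1=19, direction=negative, advance = 84 mod 19 = 8 teeth = 8/19 turn
  gear 2: T2=20, direction=positive, advance = 84 mod 20 = 4 teeth = 4/20 turn
Gear 1: 84 mod 19 = 8
Fraction = 8 / 19 = 8/19 (gcd(8,19)=1) = 8/19

Answer: 8/19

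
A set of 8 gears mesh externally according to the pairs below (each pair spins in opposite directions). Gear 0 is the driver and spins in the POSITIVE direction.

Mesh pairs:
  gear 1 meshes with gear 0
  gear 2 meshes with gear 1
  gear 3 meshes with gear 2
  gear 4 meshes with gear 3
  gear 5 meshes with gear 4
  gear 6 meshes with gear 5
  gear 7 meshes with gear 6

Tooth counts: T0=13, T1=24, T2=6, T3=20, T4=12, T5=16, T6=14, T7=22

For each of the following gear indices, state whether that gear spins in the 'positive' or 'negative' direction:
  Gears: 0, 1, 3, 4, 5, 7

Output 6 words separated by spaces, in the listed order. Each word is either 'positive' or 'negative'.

Answer: positive negative negative positive negative negative

Derivation:
Gear 0 (driver): positive (depth 0)
  gear 1: meshes with gear 0 -> depth 1 -> negative (opposite of gear 0)
  gear 2: meshes with gear 1 -> depth 2 -> positive (opposite of gear 1)
  gear 3: meshes with gear 2 -> depth 3 -> negative (opposite of gear 2)
  gear 4: meshes with gear 3 -> depth 4 -> positive (opposite of gear 3)
  gear 5: meshes with gear 4 -> depth 5 -> negative (opposite of gear 4)
  gear 6: meshes with gear 5 -> depth 6 -> positive (opposite of gear 5)
  gear 7: meshes with gear 6 -> depth 7 -> negative (opposite of gear 6)
Queried indices 0, 1, 3, 4, 5, 7 -> positive, negative, negative, positive, negative, negative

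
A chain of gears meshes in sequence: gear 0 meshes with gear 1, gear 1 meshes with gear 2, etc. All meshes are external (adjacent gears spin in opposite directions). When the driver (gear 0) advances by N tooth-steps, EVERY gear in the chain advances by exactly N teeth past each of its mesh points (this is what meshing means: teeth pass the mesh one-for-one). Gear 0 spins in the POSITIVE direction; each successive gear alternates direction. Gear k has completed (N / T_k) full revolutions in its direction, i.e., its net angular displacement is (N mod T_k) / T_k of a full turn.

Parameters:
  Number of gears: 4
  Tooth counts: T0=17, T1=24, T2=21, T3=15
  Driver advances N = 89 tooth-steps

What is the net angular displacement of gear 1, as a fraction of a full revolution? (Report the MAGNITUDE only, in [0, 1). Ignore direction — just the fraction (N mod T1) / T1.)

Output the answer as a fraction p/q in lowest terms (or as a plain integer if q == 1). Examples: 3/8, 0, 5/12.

Chain of 4 gears, tooth counts: [17, 24, 21, 15]
  gear 0: T0=17, direction=positive, advance = 89 mod 17 = 4 teeth = 4/17 turn
  gear 1: T1=24, direction=negative, advance = 89 mod 24 = 17 teeth = 17/24 turn
  gear 2: T2=21, direction=positive, advance = 89 mod 21 = 5 teeth = 5/21 turn
  gear 3: T3=15, direction=negative, advance = 89 mod 15 = 14 teeth = 14/15 turn
Gear 1: 89 mod 24 = 17
Fraction = 17 / 24 = 17/24 (gcd(17,24)=1) = 17/24

Answer: 17/24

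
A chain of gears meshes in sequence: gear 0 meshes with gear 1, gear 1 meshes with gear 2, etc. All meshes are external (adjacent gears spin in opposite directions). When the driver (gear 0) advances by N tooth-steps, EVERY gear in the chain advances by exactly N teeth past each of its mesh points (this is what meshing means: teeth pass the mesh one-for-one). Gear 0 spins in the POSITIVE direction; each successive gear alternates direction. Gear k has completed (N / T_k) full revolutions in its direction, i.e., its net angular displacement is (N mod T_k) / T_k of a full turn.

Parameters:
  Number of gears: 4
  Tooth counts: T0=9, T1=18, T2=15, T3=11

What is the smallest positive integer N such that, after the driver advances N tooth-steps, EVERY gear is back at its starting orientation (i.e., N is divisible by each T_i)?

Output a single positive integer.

Answer: 990

Derivation:
Gear k returns to start when N is a multiple of T_k.
All gears at start simultaneously when N is a common multiple of [9, 18, 15, 11]; the smallest such N is lcm(9, 18, 15, 11).
Start: lcm = T0 = 9
Fold in T1=18: gcd(9, 18) = 9; lcm(9, 18) = 9 * 18 / 9 = 162 / 9 = 18
Fold in T2=15: gcd(18, 15) = 3; lcm(18, 15) = 18 * 15 / 3 = 270 / 3 = 90
Fold in T3=11: gcd(90, 11) = 1; lcm(90, 11) = 90 * 11 / 1 = 990 / 1 = 990
Full cycle length = 990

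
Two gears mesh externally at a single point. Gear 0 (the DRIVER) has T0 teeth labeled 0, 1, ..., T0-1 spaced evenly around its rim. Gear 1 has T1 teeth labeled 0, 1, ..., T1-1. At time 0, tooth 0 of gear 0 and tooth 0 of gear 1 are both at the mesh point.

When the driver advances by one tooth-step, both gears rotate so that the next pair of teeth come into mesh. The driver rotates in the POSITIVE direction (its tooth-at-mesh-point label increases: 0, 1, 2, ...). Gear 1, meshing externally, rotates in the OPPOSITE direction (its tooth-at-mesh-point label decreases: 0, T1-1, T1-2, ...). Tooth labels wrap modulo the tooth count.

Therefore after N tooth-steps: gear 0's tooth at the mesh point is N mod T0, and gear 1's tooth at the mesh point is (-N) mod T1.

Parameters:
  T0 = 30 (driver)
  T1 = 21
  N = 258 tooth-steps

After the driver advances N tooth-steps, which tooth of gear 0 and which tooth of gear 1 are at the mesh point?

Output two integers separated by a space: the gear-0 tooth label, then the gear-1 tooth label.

Answer: 18 15

Derivation:
Gear 0 (driver, T0=30): tooth at mesh = N mod T0
  258 = 8 * 30 + 18, so 258 mod 30 = 18
  gear 0 tooth = 18
Gear 1 (driven, T1=21): tooth at mesh = (-N) mod T1
  258 = 12 * 21 + 6, so 258 mod 21 = 6
  (-258) mod 21 = (-6) mod 21 = 21 - 6 = 15
Mesh after 258 steps: gear-0 tooth 18 meets gear-1 tooth 15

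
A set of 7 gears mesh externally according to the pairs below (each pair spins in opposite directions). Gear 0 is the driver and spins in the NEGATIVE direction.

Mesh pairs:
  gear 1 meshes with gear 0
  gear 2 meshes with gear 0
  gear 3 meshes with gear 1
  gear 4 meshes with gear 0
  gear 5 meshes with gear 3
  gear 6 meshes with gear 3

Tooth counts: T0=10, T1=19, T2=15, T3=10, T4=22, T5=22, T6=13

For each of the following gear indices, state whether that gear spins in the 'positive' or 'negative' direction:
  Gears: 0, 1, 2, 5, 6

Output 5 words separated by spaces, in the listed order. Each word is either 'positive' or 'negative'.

Gear 0 (driver): negative (depth 0)
  gear 1: meshes with gear 0 -> depth 1 -> positive (opposite of gear 0)
  gear 2: meshes with gear 0 -> depth 1 -> positive (opposite of gear 0)
  gear 3: meshes with gear 1 -> depth 2 -> negative (opposite of gear 1)
  gear 4: meshes with gear 0 -> depth 1 -> positive (opposite of gear 0)
  gear 5: meshes with gear 3 -> depth 3 -> positive (opposite of gear 3)
  gear 6: meshes with gear 3 -> depth 3 -> positive (opposite of gear 3)
Queried indices 0, 1, 2, 5, 6 -> negative, positive, positive, positive, positive

Answer: negative positive positive positive positive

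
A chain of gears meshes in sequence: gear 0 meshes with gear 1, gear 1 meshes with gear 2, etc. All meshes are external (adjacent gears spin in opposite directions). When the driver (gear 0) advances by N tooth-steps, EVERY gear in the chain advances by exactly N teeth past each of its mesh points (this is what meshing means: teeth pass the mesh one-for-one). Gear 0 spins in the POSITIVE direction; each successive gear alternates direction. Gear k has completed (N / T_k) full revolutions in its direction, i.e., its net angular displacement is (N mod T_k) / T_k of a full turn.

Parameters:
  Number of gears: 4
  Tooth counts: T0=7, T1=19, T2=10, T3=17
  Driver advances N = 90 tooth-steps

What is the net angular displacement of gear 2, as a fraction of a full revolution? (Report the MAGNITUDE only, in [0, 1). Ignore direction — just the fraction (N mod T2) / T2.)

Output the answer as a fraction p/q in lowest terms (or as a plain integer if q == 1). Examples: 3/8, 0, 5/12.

Chain of 4 gears, tooth counts: [7, 19, 10, 17]
  gear 0: T0=7, direction=positive, advance = 90 mod 7 = 6 teeth = 6/7 turn
  gear 1: T1=19, direction=negative, advance = 90 mod 19 = 14 teeth = 14/19 turn
  gear 2: T2=10, direction=positive, advance = 90 mod 10 = 0 teeth = 0/10 turn
  gear 3: T3=17, direction=negative, advance = 90 mod 17 = 5 teeth = 5/17 turn
Gear 2: 90 mod 10 = 0
Fraction = 0 / 10 = 0/1 (gcd(0,10)=10) = 0

Answer: 0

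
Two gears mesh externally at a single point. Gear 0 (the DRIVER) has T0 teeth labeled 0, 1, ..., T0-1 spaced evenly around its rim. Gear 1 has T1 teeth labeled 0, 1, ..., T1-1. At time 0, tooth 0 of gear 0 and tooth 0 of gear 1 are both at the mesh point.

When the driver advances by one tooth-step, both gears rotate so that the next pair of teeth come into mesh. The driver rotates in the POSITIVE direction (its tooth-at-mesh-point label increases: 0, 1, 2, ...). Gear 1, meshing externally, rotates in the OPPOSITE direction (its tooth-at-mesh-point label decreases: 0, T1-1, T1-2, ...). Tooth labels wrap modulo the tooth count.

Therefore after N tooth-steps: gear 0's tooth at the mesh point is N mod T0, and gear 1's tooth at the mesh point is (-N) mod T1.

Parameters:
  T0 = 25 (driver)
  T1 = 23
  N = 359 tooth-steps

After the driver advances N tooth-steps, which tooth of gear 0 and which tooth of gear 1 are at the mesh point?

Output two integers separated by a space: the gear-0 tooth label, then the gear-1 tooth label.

Answer: 9 9

Derivation:
Gear 0 (driver, T0=25): tooth at mesh = N mod T0
  359 = 14 * 25 + 9, so 359 mod 25 = 9
  gear 0 tooth = 9
Gear 1 (driven, T1=23): tooth at mesh = (-N) mod T1
  359 = 15 * 23 + 14, so 359 mod 23 = 14
  (-359) mod 23 = (-14) mod 23 = 23 - 14 = 9
Mesh after 359 steps: gear-0 tooth 9 meets gear-1 tooth 9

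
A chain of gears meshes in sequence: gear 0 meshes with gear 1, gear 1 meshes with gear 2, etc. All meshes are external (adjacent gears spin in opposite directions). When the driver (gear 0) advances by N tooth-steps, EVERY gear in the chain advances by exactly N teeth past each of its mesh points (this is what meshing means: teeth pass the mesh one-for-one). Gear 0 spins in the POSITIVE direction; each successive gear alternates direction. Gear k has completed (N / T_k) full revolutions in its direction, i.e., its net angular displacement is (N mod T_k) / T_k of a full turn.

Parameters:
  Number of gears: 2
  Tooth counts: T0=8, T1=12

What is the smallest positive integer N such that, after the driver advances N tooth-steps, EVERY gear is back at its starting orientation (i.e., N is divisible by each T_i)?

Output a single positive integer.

Answer: 24

Derivation:
Gear k returns to start when N is a multiple of T_k.
All gears at start simultaneously when N is a common multiple of [8, 12]; the smallest such N is lcm(8, 12).
Start: lcm = T0 = 8
Fold in T1=12: gcd(8, 12) = 4; lcm(8, 12) = 8 * 12 / 4 = 96 / 4 = 24
Full cycle length = 24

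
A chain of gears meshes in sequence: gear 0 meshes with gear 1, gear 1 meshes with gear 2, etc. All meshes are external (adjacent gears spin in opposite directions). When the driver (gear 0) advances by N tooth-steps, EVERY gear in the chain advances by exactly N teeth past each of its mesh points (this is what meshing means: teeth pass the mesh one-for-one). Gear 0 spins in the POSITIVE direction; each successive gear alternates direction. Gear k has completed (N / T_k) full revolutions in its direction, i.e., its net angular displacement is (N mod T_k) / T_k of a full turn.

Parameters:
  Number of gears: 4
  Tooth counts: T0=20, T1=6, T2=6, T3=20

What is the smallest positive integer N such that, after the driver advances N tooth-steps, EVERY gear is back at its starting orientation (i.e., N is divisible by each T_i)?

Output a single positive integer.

Answer: 60

Derivation:
Gear k returns to start when N is a multiple of T_k.
All gears at start simultaneously when N is a common multiple of [20, 6, 6, 20]; the smallest such N is lcm(20, 6, 6, 20).
Start: lcm = T0 = 20
Fold in T1=6: gcd(20, 6) = 2; lcm(20, 6) = 20 * 6 / 2 = 120 / 2 = 60
Fold in T2=6: gcd(60, 6) = 6; lcm(60, 6) = 60 * 6 / 6 = 360 / 6 = 60
Fold in T3=20: gcd(60, 20) = 20; lcm(60, 20) = 60 * 20 / 20 = 1200 / 20 = 60
Full cycle length = 60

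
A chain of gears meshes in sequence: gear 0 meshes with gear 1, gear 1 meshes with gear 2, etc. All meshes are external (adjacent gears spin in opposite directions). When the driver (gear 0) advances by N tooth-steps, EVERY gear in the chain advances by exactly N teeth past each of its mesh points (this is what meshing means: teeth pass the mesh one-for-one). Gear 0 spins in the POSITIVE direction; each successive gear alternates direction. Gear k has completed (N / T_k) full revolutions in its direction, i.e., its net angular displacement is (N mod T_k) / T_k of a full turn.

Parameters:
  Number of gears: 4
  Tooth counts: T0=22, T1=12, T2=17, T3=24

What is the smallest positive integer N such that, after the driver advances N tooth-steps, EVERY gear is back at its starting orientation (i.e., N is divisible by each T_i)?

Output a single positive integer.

Answer: 4488

Derivation:
Gear k returns to start when N is a multiple of T_k.
All gears at start simultaneously when N is a common multiple of [22, 12, 17, 24]; the smallest such N is lcm(22, 12, 17, 24).
Start: lcm = T0 = 22
Fold in T1=12: gcd(22, 12) = 2; lcm(22, 12) = 22 * 12 / 2 = 264 / 2 = 132
Fold in T2=17: gcd(132, 17) = 1; lcm(132, 17) = 132 * 17 / 1 = 2244 / 1 = 2244
Fold in T3=24: gcd(2244, 24) = 12; lcm(2244, 24) = 2244 * 24 / 12 = 53856 / 12 = 4488
Full cycle length = 4488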